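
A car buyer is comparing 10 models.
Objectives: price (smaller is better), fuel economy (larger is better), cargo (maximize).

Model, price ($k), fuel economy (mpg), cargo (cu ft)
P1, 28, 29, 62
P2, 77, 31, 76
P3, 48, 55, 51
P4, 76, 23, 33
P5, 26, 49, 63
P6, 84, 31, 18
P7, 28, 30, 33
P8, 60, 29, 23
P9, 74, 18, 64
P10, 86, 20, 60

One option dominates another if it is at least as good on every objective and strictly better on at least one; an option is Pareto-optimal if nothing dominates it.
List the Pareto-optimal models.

P2, P3, P5, P9

P1: dominated by P5 (price 26≤28, fuel economy 49≥29, cargo 63≥62).
P2: not dominated (best cargo).
P3: not dominated (best fuel economy).
P4: dominated by P1 (price 28≤76, fuel economy 29≥23, cargo 62≥33).
P5: not dominated (best price).
P6: dominated by P2 (price 77≤84, fuel economy 31≥31, cargo 76≥18).
P7: dominated by P5 (price 26≤28, fuel economy 49≥30, cargo 63≥33).
P8: dominated by P1 (price 28≤60, fuel economy 29≥29, cargo 62≥23).
P9: not dominated.
P10: dominated by P1 (price 28≤86, fuel economy 29≥20, cargo 62≥60).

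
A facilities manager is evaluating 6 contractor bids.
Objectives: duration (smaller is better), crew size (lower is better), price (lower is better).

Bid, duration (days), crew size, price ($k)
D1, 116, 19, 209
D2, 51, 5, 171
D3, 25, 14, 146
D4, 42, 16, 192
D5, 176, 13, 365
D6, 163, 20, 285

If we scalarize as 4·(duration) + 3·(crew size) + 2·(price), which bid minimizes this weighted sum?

D3

D1: 4·116 + 3·19 + 2·209 = 939
D2: 4·51 + 3·5 + 2·171 = 561
D3: 4·25 + 3·14 + 2·146 = 434
D4: 4·42 + 3·16 + 2·192 = 600
D5: 4·176 + 3·13 + 2·365 = 1473
D6: 4·163 + 3·20 + 2·285 = 1282
Lowest: D3 at 434.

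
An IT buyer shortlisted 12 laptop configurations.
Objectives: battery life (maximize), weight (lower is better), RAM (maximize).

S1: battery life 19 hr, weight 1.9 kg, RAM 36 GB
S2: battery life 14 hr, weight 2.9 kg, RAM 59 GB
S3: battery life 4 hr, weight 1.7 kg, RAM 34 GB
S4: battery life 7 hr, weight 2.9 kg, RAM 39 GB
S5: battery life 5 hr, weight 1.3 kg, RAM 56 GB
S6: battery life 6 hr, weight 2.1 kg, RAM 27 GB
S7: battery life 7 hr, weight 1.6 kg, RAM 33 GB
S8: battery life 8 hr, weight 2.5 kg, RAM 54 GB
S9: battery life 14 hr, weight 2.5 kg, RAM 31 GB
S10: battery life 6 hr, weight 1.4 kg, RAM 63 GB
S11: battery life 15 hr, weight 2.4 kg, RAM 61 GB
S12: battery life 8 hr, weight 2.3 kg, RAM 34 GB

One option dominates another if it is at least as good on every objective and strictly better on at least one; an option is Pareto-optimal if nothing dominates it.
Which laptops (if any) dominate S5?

S1: worse on weight (1.9 vs 1.3).
S2: worse on weight (2.9 vs 1.3).
S3: worse on battery life (4 vs 5).
S4: worse on weight (2.9 vs 1.3).
S6: worse on weight (2.1 vs 1.3).
S7: worse on weight (1.6 vs 1.3).
S8: worse on weight (2.5 vs 1.3).
S9: worse on weight (2.5 vs 1.3).
S10: worse on weight (1.4 vs 1.3).
S11: worse on weight (2.4 vs 1.3).
S12: worse on weight (2.3 vs 1.3).
No option dominates S5.

none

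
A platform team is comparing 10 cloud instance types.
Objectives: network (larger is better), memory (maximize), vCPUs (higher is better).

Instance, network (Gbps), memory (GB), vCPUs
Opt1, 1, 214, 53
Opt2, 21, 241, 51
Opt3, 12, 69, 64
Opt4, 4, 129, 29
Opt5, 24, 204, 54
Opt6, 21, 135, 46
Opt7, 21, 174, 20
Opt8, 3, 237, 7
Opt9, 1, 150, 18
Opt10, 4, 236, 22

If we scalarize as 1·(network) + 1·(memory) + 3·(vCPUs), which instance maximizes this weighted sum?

Opt1: 1·1 + 1·214 + 3·53 = 374
Opt2: 1·21 + 1·241 + 3·51 = 415
Opt3: 1·12 + 1·69 + 3·64 = 273
Opt4: 1·4 + 1·129 + 3·29 = 220
Opt5: 1·24 + 1·204 + 3·54 = 390
Opt6: 1·21 + 1·135 + 3·46 = 294
Opt7: 1·21 + 1·174 + 3·20 = 255
Opt8: 1·3 + 1·237 + 3·7 = 261
Opt9: 1·1 + 1·150 + 3·18 = 205
Opt10: 1·4 + 1·236 + 3·22 = 306
Highest: Opt2 at 415.

Opt2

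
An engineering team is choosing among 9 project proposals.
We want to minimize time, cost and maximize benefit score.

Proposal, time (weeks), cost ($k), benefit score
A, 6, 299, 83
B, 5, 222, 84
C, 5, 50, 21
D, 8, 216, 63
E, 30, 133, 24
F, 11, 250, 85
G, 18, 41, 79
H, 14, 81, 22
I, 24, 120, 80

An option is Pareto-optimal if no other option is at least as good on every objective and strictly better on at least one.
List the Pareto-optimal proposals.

A: dominated by B (time 5≤6, cost 222≤299, benefit score 84≥83).
B: not dominated.
C: not dominated.
D: not dominated.
E: dominated by G (time 18≤30, cost 41≤133, benefit score 79≥24).
F: not dominated (best benefit score).
G: not dominated (best cost).
H: not dominated.
I: not dominated.

B, C, D, F, G, H, I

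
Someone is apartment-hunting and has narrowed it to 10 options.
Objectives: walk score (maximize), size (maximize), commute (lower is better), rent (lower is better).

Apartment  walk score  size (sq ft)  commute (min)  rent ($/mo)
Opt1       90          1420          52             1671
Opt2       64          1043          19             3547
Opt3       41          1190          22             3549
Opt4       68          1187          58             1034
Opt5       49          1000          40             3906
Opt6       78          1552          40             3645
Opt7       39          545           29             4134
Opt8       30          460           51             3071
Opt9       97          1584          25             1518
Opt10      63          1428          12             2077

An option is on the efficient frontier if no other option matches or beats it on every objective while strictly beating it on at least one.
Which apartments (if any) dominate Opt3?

Opt10: walk score 63≥41, size 1428≥1190, commute 12≤22, rent 2077≤3549 — dominates Opt3.
Others (Opt1, Opt2, Opt4, Opt5, Opt6, Opt7, Opt8, Opt9) are each worse than Opt3 on at least one objective.

Opt10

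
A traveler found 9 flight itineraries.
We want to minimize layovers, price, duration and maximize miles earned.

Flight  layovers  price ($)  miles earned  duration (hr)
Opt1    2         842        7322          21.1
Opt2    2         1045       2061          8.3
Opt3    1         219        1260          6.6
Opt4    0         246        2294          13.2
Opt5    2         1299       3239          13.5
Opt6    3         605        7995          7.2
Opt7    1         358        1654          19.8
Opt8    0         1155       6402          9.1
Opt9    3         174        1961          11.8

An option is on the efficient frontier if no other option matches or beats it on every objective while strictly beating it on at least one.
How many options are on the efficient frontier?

Opt1: not dominated.
Opt2: not dominated.
Opt3: not dominated (best duration).
Opt4: not dominated.
Opt5: dominated by Opt8 (layovers 0≤2, price 1155≤1299, miles earned 6402≥3239, duration 9.1≤13.5).
Opt6: not dominated (best miles earned).
Opt7: dominated by Opt4 (layovers 0≤1, price 246≤358, miles earned 2294≥1654, duration 13.2≤19.8).
Opt8: not dominated.
Opt9: not dominated (best price).
Pareto-optimal: Opt1, Opt2, Opt3, Opt4, Opt6, Opt8, Opt9 → 7.

7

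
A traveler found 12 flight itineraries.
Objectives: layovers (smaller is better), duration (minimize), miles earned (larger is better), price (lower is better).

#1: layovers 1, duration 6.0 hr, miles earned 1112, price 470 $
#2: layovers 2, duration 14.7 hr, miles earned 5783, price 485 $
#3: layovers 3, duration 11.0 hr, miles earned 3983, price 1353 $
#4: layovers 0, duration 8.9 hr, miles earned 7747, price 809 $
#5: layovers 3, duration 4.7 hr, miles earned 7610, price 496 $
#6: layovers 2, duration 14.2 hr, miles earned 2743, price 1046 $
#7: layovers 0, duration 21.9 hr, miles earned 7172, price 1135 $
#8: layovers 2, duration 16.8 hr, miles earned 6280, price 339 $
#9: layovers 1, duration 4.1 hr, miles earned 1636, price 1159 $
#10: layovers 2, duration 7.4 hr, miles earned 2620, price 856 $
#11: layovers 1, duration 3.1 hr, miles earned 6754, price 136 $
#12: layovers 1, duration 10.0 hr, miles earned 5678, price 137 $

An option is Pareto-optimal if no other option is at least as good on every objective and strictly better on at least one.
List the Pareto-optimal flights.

#4, #5, #11

#1: dominated by #11 (layovers 1≤1, duration 3.1≤6.0, miles earned 6754≥1112, price 136≤470).
#2: dominated by #11 (layovers 1≤2, duration 3.1≤14.7, miles earned 6754≥5783, price 136≤485).
#3: dominated by #4 (layovers 0≤3, duration 8.9≤11.0, miles earned 7747≥3983, price 809≤1353).
#4: not dominated (best miles earned).
#5: not dominated.
#6: dominated by #4 (layovers 0≤2, duration 8.9≤14.2, miles earned 7747≥2743, price 809≤1046).
#7: dominated by #4 (layovers 0≤0, duration 8.9≤21.9, miles earned 7747≥7172, price 809≤1135).
#8: dominated by #11 (layovers 1≤2, duration 3.1≤16.8, miles earned 6754≥6280, price 136≤339).
#9: dominated by #11 (layovers 1≤1, duration 3.1≤4.1, miles earned 6754≥1636, price 136≤1159).
#10: dominated by #11 (layovers 1≤2, duration 3.1≤7.4, miles earned 6754≥2620, price 136≤856).
#11: not dominated (best duration).
#12: dominated by #11 (layovers 1≤1, duration 3.1≤10.0, miles earned 6754≥5678, price 136≤137).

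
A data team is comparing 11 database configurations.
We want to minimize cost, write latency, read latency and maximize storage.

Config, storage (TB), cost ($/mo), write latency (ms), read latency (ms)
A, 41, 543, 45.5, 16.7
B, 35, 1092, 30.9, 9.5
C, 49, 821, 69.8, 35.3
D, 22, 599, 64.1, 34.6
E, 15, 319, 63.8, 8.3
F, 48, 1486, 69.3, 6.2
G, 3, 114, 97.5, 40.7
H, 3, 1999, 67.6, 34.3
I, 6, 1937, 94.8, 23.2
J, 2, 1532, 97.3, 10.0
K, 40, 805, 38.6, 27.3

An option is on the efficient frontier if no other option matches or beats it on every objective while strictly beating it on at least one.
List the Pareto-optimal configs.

A: not dominated.
B: not dominated (best write latency).
C: not dominated (best storage).
D: dominated by A (storage 41≥22, cost 543≤599, write latency 45.5≤64.1, read latency 16.7≤34.6).
E: not dominated.
F: not dominated (best read latency).
G: not dominated (best cost).
H: dominated by A (storage 41≥3, cost 543≤1999, write latency 45.5≤67.6, read latency 16.7≤34.3).
I: dominated by A (storage 41≥6, cost 543≤1937, write latency 45.5≤94.8, read latency 16.7≤23.2).
J: dominated by B (storage 35≥2, cost 1092≤1532, write latency 30.9≤97.3, read latency 9.5≤10.0).
K: not dominated.

A, B, C, E, F, G, K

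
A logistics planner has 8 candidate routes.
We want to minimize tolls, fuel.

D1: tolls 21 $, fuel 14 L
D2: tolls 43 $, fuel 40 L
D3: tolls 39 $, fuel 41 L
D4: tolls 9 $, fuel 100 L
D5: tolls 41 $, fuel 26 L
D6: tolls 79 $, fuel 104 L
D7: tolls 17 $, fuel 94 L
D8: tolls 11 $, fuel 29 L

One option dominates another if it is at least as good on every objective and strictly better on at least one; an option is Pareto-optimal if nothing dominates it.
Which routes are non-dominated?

D1, D4, D8

D1: not dominated (best fuel).
D2: dominated by D1 (tolls 21≤43, fuel 14≤40).
D3: dominated by D1 (tolls 21≤39, fuel 14≤41).
D4: not dominated (best tolls).
D5: dominated by D1 (tolls 21≤41, fuel 14≤26).
D6: dominated by D1 (tolls 21≤79, fuel 14≤104).
D7: dominated by D8 (tolls 11≤17, fuel 29≤94).
D8: not dominated.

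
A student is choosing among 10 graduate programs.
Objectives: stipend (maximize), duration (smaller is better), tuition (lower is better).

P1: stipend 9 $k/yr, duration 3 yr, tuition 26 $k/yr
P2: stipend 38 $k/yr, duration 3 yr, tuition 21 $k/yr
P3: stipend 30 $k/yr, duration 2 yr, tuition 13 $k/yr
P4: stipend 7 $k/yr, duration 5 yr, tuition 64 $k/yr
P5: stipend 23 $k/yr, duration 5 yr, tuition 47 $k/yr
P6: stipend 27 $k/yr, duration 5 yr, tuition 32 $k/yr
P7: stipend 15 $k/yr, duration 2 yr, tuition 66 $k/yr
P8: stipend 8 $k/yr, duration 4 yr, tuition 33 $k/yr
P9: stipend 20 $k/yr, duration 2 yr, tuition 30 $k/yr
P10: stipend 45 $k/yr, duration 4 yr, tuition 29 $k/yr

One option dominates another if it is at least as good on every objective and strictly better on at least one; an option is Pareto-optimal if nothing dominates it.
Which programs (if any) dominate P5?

P2: stipend 38≥23, duration 3≤5, tuition 21≤47 — dominates P5.
P3: stipend 30≥23, duration 2≤5, tuition 13≤47 — dominates P5.
P6: stipend 27≥23, duration 5≤5, tuition 32≤47 — dominates P5.
P10: stipend 45≥23, duration 4≤5, tuition 29≤47 — dominates P5.
Others (P1, P4, P7, P8, P9) are each worse than P5 on at least one objective.

P2, P3, P6, P10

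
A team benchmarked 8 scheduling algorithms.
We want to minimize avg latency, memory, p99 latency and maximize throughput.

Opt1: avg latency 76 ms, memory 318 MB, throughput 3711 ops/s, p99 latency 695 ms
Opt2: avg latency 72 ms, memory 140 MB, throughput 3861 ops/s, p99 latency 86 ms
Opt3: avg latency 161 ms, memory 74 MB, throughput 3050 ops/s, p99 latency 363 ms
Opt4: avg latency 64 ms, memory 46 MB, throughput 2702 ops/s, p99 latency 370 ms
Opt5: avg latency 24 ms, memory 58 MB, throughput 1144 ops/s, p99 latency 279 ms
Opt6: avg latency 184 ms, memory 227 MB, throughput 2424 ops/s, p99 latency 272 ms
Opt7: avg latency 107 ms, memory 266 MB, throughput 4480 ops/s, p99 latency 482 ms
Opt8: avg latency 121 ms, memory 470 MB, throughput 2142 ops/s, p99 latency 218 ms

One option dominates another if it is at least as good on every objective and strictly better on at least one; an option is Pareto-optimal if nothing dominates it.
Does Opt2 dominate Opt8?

Opt2 vs Opt8: avg latency 72≤121, memory 140≤470, throughput 3861≥2142, p99 latency 86≤218 — Opt2 is at least as good on every objective with at least one strict improvement.

Yes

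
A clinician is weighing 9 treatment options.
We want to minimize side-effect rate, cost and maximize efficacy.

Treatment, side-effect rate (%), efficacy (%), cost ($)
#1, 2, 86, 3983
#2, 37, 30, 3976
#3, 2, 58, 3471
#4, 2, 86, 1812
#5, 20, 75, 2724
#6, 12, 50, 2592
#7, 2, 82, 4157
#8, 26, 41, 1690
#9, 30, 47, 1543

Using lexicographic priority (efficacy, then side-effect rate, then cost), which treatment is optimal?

First maximize efficacy: best is 86, kept {#1, #4}.
Then minimize side-effect rate: best is 2, kept {#1, #4}.
Then minimize cost: best is 1812, kept {#4}.

#4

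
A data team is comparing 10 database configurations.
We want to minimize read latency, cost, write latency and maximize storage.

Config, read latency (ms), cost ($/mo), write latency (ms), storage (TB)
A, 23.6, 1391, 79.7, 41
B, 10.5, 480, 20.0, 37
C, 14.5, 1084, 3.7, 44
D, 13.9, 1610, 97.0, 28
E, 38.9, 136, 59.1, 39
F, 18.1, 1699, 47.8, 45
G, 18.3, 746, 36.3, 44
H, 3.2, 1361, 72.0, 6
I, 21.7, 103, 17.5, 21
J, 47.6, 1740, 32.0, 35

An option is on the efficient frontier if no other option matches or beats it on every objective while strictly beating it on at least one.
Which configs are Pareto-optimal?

A: dominated by C (read latency 14.5≤23.6, cost 1084≤1391, write latency 3.7≤79.7, storage 44≥41).
B: not dominated.
C: not dominated (best write latency).
D: dominated by B (read latency 10.5≤13.9, cost 480≤1610, write latency 20.0≤97.0, storage 37≥28).
E: not dominated.
F: not dominated (best storage).
G: not dominated.
H: not dominated (best read latency).
I: not dominated (best cost).
J: dominated by B (read latency 10.5≤47.6, cost 480≤1740, write latency 20.0≤32.0, storage 37≥35).

B, C, E, F, G, H, I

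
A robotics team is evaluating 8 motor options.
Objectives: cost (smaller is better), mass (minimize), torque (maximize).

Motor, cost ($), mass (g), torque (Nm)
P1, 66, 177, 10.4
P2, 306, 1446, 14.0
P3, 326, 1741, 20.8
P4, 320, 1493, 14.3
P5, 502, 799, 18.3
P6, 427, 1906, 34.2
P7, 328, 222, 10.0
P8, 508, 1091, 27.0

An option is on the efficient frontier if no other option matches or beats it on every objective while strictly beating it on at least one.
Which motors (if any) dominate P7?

P1

P1: cost 66≤328, mass 177≤222, torque 10.4≥10.0 — dominates P7.
Others (P2, P3, P4, P5, P6, P8) are each worse than P7 on at least one objective.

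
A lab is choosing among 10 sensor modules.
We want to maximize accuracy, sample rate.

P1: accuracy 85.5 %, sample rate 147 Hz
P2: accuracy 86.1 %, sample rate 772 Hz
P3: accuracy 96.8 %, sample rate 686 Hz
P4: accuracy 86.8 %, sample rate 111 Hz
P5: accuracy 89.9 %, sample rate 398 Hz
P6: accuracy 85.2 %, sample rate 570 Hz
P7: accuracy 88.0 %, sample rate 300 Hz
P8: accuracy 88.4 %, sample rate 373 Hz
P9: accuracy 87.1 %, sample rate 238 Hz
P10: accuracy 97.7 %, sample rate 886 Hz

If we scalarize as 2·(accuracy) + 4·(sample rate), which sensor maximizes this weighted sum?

P10

P1: 2·85.5 + 4·147 = 759.0
P2: 2·86.1 + 4·772 = 3260.2
P3: 2·96.8 + 4·686 = 2937.6
P4: 2·86.8 + 4·111 = 617.6
P5: 2·89.9 + 4·398 = 1771.8
P6: 2·85.2 + 4·570 = 2450.4
P7: 2·88.0 + 4·300 = 1376.0
P8: 2·88.4 + 4·373 = 1668.8
P9: 2·87.1 + 4·238 = 1126.2
P10: 2·97.7 + 4·886 = 3739.4
Highest: P10 at 3739.4.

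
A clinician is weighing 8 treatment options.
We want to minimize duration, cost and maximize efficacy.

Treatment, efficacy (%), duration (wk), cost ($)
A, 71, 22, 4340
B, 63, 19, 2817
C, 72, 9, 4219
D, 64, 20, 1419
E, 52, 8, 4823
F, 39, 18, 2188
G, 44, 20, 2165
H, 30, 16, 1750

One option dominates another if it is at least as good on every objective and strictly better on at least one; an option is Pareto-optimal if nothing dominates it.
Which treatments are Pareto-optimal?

B, C, D, E, F, H

A: dominated by C (efficacy 72≥71, duration 9≤22, cost 4219≤4340).
B: not dominated.
C: not dominated (best efficacy).
D: not dominated (best cost).
E: not dominated (best duration).
F: not dominated.
G: dominated by D (efficacy 64≥44, duration 20≤20, cost 1419≤2165).
H: not dominated.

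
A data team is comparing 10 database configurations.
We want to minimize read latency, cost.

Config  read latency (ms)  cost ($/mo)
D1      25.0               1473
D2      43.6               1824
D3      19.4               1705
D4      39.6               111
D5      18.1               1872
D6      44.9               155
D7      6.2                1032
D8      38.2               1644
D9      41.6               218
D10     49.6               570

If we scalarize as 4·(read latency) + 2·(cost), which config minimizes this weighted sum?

D1: 4·25.0 + 2·1473 = 3046.0
D2: 4·43.6 + 2·1824 = 3822.4
D3: 4·19.4 + 2·1705 = 3487.6
D4: 4·39.6 + 2·111 = 380.4
D5: 4·18.1 + 2·1872 = 3816.4
D6: 4·44.9 + 2·155 = 489.6
D7: 4·6.2 + 2·1032 = 2088.8
D8: 4·38.2 + 2·1644 = 3440.8
D9: 4·41.6 + 2·218 = 602.4
D10: 4·49.6 + 2·570 = 1338.4
Lowest: D4 at 380.4.

D4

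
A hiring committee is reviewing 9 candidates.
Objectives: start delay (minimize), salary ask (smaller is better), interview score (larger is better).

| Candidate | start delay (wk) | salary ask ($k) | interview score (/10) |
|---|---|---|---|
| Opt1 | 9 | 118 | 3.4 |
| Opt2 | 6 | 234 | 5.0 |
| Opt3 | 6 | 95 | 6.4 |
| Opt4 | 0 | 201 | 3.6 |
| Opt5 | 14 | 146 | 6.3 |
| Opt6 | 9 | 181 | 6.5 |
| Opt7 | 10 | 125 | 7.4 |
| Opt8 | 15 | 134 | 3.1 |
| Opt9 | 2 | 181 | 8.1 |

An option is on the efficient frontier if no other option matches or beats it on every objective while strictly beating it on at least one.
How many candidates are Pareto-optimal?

Opt1: dominated by Opt3 (start delay 6≤9, salary ask 95≤118, interview score 6.4≥3.4).
Opt2: dominated by Opt3 (start delay 6≤6, salary ask 95≤234, interview score 6.4≥5.0).
Opt3: not dominated (best salary ask).
Opt4: not dominated (best start delay).
Opt5: dominated by Opt3 (start delay 6≤14, salary ask 95≤146, interview score 6.4≥6.3).
Opt6: dominated by Opt9 (start delay 2≤9, salary ask 181≤181, interview score 8.1≥6.5).
Opt7: not dominated.
Opt8: dominated by Opt1 (start delay 9≤15, salary ask 118≤134, interview score 3.4≥3.1).
Opt9: not dominated (best interview score).
Pareto-optimal: Opt3, Opt4, Opt7, Opt9 → 4.

4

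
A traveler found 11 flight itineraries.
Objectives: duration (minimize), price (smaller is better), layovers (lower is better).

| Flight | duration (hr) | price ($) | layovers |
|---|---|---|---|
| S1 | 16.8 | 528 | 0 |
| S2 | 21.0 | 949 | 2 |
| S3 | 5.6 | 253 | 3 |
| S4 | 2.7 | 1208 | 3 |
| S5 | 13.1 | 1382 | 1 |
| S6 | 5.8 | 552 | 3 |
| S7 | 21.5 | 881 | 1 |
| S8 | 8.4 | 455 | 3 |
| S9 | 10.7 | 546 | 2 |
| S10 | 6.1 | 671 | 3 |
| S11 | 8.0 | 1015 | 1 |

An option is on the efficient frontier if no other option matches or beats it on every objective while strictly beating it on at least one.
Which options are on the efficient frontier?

S1: not dominated (best layovers).
S2: dominated by S1 (duration 16.8≤21.0, price 528≤949, layovers 0≤2).
S3: not dominated (best price).
S4: not dominated (best duration).
S5: dominated by S11 (duration 8.0≤13.1, price 1015≤1382, layovers 1≤1).
S6: dominated by S3 (duration 5.6≤5.8, price 253≤552, layovers 3≤3).
S7: dominated by S1 (duration 16.8≤21.5, price 528≤881, layovers 0≤1).
S8: dominated by S3 (duration 5.6≤8.4, price 253≤455, layovers 3≤3).
S9: not dominated.
S10: dominated by S3 (duration 5.6≤6.1, price 253≤671, layovers 3≤3).
S11: not dominated.

S1, S3, S4, S9, S11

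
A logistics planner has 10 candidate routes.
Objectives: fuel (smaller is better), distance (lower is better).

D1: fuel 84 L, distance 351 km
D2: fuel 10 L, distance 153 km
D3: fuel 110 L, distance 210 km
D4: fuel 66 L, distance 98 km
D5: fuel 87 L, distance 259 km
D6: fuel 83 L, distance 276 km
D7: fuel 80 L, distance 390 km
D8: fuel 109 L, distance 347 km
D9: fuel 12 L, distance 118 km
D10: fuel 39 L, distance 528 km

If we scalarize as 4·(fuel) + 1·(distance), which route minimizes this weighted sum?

D1: 4·84 + 1·351 = 687
D2: 4·10 + 1·153 = 193
D3: 4·110 + 1·210 = 650
D4: 4·66 + 1·98 = 362
D5: 4·87 + 1·259 = 607
D6: 4·83 + 1·276 = 608
D7: 4·80 + 1·390 = 710
D8: 4·109 + 1·347 = 783
D9: 4·12 + 1·118 = 166
D10: 4·39 + 1·528 = 684
Lowest: D9 at 166.

D9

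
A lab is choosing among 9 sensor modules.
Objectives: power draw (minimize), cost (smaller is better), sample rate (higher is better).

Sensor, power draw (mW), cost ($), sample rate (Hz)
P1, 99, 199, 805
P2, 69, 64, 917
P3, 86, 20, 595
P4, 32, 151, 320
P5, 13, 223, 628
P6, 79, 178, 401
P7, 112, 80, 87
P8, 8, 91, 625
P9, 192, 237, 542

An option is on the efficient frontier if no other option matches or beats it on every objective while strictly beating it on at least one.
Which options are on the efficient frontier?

P1: dominated by P2 (power draw 69≤99, cost 64≤199, sample rate 917≥805).
P2: not dominated (best sample rate).
P3: not dominated (best cost).
P4: dominated by P8 (power draw 8≤32, cost 91≤151, sample rate 625≥320).
P5: not dominated.
P6: dominated by P2 (power draw 69≤79, cost 64≤178, sample rate 917≥401).
P7: dominated by P2 (power draw 69≤112, cost 64≤80, sample rate 917≥87).
P8: not dominated (best power draw).
P9: dominated by P1 (power draw 99≤192, cost 199≤237, sample rate 805≥542).

P2, P3, P5, P8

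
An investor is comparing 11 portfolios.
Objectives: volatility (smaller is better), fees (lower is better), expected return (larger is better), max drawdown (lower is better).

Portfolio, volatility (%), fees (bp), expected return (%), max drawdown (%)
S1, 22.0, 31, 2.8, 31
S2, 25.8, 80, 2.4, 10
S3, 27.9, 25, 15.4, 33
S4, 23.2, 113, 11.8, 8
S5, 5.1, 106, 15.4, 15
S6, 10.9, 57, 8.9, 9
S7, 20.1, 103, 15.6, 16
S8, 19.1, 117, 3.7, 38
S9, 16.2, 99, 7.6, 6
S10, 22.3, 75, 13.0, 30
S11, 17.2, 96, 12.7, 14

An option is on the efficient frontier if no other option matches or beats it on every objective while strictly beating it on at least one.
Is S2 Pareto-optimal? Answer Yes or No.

S6 vs S2: volatility 10.9≤25.8, fees 57≤80, expected return 8.9≥2.4, max drawdown 9≤10 — S6 is at least as good on every objective and strictly better on at least one, so S6 dominates S2.

No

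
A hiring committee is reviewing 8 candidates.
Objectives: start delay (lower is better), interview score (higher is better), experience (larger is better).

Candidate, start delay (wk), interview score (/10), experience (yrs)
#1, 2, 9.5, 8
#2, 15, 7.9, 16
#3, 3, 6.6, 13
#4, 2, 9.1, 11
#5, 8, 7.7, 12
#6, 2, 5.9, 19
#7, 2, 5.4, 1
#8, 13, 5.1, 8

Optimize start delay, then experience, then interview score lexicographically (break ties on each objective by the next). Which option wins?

#6

First minimize start delay: best is 2, kept {#1, #4, #6, #7}.
Then maximize experience: best is 19, kept {#6}.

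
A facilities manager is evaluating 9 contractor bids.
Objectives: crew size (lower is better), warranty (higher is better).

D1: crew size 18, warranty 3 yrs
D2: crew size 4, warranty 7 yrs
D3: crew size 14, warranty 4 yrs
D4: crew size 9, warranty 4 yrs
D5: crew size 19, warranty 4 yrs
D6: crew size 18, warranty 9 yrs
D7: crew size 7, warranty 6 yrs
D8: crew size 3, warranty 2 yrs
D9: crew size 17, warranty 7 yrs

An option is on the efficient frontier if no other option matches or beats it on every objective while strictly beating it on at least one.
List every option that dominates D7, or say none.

D2: crew size 4≤7, warranty 7≥6 — dominates D7.
Others (D1, D3, D4, D5, D6, D8, D9) are each worse than D7 on at least one objective.

D2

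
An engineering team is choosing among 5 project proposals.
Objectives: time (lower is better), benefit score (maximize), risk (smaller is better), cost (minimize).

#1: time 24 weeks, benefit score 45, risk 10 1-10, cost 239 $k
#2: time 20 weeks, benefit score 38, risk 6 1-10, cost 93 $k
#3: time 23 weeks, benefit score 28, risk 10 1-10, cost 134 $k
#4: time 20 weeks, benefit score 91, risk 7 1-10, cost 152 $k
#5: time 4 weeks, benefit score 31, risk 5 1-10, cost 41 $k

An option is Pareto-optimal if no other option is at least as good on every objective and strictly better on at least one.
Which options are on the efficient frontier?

#2, #4, #5

#1: dominated by #4 (time 20≤24, benefit score 91≥45, risk 7≤10, cost 152≤239).
#2: not dominated.
#3: dominated by #2 (time 20≤23, benefit score 38≥28, risk 6≤10, cost 93≤134).
#4: not dominated (best benefit score).
#5: not dominated (best time).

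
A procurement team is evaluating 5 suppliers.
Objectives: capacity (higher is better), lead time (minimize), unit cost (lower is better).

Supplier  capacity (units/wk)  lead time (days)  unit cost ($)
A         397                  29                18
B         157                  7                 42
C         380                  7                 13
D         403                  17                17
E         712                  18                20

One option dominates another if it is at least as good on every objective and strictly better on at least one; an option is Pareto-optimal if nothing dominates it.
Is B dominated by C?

C vs B: capacity 380≥157, lead time 7≤7, unit cost 13≤42 — C is at least as good on every objective with at least one strict improvement.

Yes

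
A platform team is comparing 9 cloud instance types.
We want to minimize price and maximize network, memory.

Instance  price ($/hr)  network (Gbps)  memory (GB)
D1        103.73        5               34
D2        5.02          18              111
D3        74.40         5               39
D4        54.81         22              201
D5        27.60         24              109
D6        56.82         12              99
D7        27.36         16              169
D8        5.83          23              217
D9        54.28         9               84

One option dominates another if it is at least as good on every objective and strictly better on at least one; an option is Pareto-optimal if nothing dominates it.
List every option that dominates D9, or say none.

D2: price 5.02≤54.28, network 18≥9, memory 111≥84 — dominates D9.
D5: price 27.60≤54.28, network 24≥9, memory 109≥84 — dominates D9.
D7: price 27.36≤54.28, network 16≥9, memory 169≥84 — dominates D9.
D8: price 5.83≤54.28, network 23≥9, memory 217≥84 — dominates D9.
Others (D1, D3, D4, D6) are each worse than D9 on at least one objective.

D2, D5, D7, D8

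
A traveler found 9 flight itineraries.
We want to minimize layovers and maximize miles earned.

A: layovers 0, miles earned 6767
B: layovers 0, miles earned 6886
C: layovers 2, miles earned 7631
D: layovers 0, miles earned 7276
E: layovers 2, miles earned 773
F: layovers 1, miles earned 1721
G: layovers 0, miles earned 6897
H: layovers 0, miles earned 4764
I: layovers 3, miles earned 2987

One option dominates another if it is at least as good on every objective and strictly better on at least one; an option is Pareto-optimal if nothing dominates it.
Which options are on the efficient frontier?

A: dominated by B (layovers 0≤0, miles earned 6886≥6767).
B: dominated by D (layovers 0≤0, miles earned 7276≥6886).
C: not dominated (best miles earned).
D: not dominated.
E: dominated by A (layovers 0≤2, miles earned 6767≥773).
F: dominated by A (layovers 0≤1, miles earned 6767≥1721).
G: dominated by D (layovers 0≤0, miles earned 7276≥6897).
H: dominated by A (layovers 0≤0, miles earned 6767≥4764).
I: dominated by A (layovers 0≤3, miles earned 6767≥2987).

C, D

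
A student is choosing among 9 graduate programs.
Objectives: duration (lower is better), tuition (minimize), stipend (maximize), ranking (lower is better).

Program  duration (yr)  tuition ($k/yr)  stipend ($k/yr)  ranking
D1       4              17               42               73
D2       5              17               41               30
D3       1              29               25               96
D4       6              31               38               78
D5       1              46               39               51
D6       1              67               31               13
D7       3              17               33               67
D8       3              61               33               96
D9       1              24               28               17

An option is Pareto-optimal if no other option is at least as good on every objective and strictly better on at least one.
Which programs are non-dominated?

D1: not dominated (best stipend).
D2: not dominated.
D3: dominated by D9 (duration 1≤1, tuition 24≤29, stipend 28≥25, ranking 17≤96).
D4: dominated by D1 (duration 4≤6, tuition 17≤31, stipend 42≥38, ranking 73≤78).
D5: not dominated.
D6: not dominated (best ranking).
D7: not dominated.
D8: dominated by D5 (duration 1≤3, tuition 46≤61, stipend 39≥33, ranking 51≤96).
D9: not dominated.

D1, D2, D5, D6, D7, D9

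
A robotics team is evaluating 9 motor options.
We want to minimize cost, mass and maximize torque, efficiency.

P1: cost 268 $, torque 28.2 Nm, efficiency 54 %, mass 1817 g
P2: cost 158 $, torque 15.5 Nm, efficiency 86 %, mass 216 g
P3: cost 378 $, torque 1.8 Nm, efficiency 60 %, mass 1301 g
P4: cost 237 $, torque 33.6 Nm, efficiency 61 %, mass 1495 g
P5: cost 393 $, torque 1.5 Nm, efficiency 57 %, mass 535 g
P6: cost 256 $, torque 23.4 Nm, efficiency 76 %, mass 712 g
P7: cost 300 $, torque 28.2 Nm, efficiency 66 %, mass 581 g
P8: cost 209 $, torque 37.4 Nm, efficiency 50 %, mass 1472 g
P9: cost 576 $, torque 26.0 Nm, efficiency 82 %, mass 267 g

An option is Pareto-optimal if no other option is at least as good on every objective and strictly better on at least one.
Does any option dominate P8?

No

P1: worse on cost (268 vs 209).
P2: worse on torque (15.5 vs 37.4).
P3: worse on cost (378 vs 209).
P4: worse on cost (237 vs 209).
P5: worse on cost (393 vs 209).
P6: worse on cost (256 vs 209).
P7: worse on cost (300 vs 209).
P9: worse on cost (576 vs 209).
No option is at least as good as P8 on every objective and strictly better on one.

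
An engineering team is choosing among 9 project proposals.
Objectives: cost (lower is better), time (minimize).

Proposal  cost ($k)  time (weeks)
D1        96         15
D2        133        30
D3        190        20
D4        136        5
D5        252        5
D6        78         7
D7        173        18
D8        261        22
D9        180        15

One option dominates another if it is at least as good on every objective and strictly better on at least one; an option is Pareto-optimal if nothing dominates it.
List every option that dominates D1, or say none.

D6

D6: cost 78≤96, time 7≤15 — dominates D1.
Others (D2, D3, D4, D5, D7, D8, D9) are each worse than D1 on at least one objective.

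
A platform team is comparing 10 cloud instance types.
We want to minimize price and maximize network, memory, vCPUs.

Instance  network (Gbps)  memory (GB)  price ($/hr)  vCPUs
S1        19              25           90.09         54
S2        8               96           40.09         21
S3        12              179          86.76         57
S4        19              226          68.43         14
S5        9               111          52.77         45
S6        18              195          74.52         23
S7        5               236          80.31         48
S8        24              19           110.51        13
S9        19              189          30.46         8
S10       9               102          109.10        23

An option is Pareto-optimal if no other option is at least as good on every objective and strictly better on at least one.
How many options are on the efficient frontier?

9

S1: not dominated.
S2: not dominated.
S3: not dominated (best vCPUs).
S4: not dominated.
S5: not dominated.
S6: not dominated.
S7: not dominated (best memory).
S8: not dominated (best network).
S9: not dominated (best price).
S10: dominated by S3 (network 12≥9, memory 179≥102, price 86.76≤109.10, vCPUs 57≥23).
Pareto-optimal: S1, S2, S3, S4, S5, S6, S7, S8, S9 → 9.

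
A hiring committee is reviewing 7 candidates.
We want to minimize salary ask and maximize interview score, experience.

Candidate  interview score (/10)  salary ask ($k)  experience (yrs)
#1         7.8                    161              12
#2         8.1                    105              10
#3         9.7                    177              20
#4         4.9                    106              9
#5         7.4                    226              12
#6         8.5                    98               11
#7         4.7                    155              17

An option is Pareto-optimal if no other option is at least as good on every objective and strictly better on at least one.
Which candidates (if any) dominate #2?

#6

#6: interview score 8.5≥8.1, salary ask 98≤105, experience 11≥10 — dominates #2.
Others (#1, #3, #4, #5, #7) are each worse than #2 on at least one objective.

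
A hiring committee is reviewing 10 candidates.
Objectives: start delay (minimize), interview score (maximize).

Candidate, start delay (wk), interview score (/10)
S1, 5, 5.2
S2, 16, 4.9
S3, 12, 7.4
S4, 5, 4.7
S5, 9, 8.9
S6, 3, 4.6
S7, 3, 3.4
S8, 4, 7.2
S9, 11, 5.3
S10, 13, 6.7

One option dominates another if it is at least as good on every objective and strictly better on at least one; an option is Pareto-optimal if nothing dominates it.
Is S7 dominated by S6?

Yes

S6 vs S7: start delay 3≤3, interview score 4.6≥3.4 — S6 is at least as good on every objective with at least one strict improvement.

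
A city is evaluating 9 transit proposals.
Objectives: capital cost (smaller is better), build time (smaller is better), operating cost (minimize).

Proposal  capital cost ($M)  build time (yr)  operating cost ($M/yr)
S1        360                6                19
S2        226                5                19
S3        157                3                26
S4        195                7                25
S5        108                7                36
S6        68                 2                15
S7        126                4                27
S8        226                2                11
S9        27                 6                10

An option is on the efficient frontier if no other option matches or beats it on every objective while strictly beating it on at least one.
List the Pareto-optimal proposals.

S1: dominated by S2 (capital cost 226≤360, build time 5≤6, operating cost 19≤19).
S2: dominated by S6 (capital cost 68≤226, build time 2≤5, operating cost 15≤19).
S3: dominated by S6 (capital cost 68≤157, build time 2≤3, operating cost 15≤26).
S4: dominated by S6 (capital cost 68≤195, build time 2≤7, operating cost 15≤25).
S5: dominated by S6 (capital cost 68≤108, build time 2≤7, operating cost 15≤36).
S6: not dominated.
S7: dominated by S6 (capital cost 68≤126, build time 2≤4, operating cost 15≤27).
S8: not dominated.
S9: not dominated (best capital cost).

S6, S8, S9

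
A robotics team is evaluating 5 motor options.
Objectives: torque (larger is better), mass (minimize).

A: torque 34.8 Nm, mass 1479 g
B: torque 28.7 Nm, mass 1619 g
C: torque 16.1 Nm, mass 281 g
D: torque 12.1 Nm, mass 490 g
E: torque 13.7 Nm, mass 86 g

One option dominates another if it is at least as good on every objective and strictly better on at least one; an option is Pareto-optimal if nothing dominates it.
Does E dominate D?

E vs D: torque 13.7≥12.1, mass 86≤490 — E is at least as good on every objective with at least one strict improvement.

Yes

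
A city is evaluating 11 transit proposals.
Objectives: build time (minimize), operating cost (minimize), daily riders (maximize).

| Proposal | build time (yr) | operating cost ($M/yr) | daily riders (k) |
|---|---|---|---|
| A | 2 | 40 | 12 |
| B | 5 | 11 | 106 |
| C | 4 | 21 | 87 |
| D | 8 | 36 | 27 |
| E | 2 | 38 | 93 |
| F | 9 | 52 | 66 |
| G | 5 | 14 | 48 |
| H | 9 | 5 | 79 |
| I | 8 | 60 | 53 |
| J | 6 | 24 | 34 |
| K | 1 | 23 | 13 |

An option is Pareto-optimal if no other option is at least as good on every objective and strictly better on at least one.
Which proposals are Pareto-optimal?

B, C, E, H, K

A: dominated by E (build time 2≤2, operating cost 38≤40, daily riders 93≥12).
B: not dominated (best daily riders).
C: not dominated.
D: dominated by B (build time 5≤8, operating cost 11≤36, daily riders 106≥27).
E: not dominated.
F: dominated by B (build time 5≤9, operating cost 11≤52, daily riders 106≥66).
G: dominated by B (build time 5≤5, operating cost 11≤14, daily riders 106≥48).
H: not dominated (best operating cost).
I: dominated by B (build time 5≤8, operating cost 11≤60, daily riders 106≥53).
J: dominated by B (build time 5≤6, operating cost 11≤24, daily riders 106≥34).
K: not dominated (best build time).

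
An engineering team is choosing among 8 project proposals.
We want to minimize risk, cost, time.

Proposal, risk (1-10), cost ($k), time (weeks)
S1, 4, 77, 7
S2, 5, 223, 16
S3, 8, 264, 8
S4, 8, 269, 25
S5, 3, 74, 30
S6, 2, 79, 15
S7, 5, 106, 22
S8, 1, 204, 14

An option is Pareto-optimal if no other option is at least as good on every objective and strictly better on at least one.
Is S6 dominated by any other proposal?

No

S1: worse on risk (4 vs 2).
S2: worse on risk (5 vs 2).
S3: worse on risk (8 vs 2).
S4: worse on risk (8 vs 2).
S5: worse on risk (3 vs 2).
S7: worse on risk (5 vs 2).
S8: worse on cost (204 vs 79).
No option is at least as good as S6 on every objective and strictly better on one.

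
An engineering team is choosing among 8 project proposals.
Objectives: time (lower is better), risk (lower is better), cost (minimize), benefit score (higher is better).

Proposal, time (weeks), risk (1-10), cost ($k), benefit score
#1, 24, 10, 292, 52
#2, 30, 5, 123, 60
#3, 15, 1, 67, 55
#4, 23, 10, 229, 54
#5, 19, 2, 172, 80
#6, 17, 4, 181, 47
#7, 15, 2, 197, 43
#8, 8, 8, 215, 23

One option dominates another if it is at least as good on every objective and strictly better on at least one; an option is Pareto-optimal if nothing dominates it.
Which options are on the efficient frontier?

#1: dominated by #3 (time 15≤24, risk 1≤10, cost 67≤292, benefit score 55≥52).
#2: not dominated.
#3: not dominated (best risk).
#4: dominated by #3 (time 15≤23, risk 1≤10, cost 67≤229, benefit score 55≥54).
#5: not dominated (best benefit score).
#6: dominated by #3 (time 15≤17, risk 1≤4, cost 67≤181, benefit score 55≥47).
#7: dominated by #3 (time 15≤15, risk 1≤2, cost 67≤197, benefit score 55≥43).
#8: not dominated (best time).

#2, #3, #5, #8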